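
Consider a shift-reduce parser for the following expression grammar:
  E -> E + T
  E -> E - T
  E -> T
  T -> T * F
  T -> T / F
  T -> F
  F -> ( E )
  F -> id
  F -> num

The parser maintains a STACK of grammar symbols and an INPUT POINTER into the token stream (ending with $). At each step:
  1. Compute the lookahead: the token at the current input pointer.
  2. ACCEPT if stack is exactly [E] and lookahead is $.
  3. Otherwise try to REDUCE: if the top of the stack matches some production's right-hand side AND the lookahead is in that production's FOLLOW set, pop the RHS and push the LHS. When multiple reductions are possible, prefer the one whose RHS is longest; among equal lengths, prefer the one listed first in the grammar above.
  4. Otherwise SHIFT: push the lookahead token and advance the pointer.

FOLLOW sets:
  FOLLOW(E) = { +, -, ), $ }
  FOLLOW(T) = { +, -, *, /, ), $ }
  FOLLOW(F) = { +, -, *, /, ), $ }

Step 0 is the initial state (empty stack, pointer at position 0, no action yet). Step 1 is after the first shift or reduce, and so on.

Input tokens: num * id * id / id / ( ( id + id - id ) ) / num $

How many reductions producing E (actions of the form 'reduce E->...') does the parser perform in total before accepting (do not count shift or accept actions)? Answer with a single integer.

Step 1: shift num. Stack=[num] ptr=1 lookahead=* remaining=[* id * id / id / ( ( id + id - id ) ) / num $]
Step 2: reduce F->num. Stack=[F] ptr=1 lookahead=* remaining=[* id * id / id / ( ( id + id - id ) ) / num $]
Step 3: reduce T->F. Stack=[T] ptr=1 lookahead=* remaining=[* id * id / id / ( ( id + id - id ) ) / num $]
Step 4: shift *. Stack=[T *] ptr=2 lookahead=id remaining=[id * id / id / ( ( id + id - id ) ) / num $]
Step 5: shift id. Stack=[T * id] ptr=3 lookahead=* remaining=[* id / id / ( ( id + id - id ) ) / num $]
Step 6: reduce F->id. Stack=[T * F] ptr=3 lookahead=* remaining=[* id / id / ( ( id + id - id ) ) / num $]
Step 7: reduce T->T * F. Stack=[T] ptr=3 lookahead=* remaining=[* id / id / ( ( id + id - id ) ) / num $]
Step 8: shift *. Stack=[T *] ptr=4 lookahead=id remaining=[id / id / ( ( id + id - id ) ) / num $]
Step 9: shift id. Stack=[T * id] ptr=5 lookahead=/ remaining=[/ id / ( ( id + id - id ) ) / num $]
Step 10: reduce F->id. Stack=[T * F] ptr=5 lookahead=/ remaining=[/ id / ( ( id + id - id ) ) / num $]
Step 11: reduce T->T * F. Stack=[T] ptr=5 lookahead=/ remaining=[/ id / ( ( id + id - id ) ) / num $]
Step 12: shift /. Stack=[T /] ptr=6 lookahead=id remaining=[id / ( ( id + id - id ) ) / num $]
Step 13: shift id. Stack=[T / id] ptr=7 lookahead=/ remaining=[/ ( ( id + id - id ) ) / num $]
Step 14: reduce F->id. Stack=[T / F] ptr=7 lookahead=/ remaining=[/ ( ( id + id - id ) ) / num $]
Step 15: reduce T->T / F. Stack=[T] ptr=7 lookahead=/ remaining=[/ ( ( id + id - id ) ) / num $]
Step 16: shift /. Stack=[T /] ptr=8 lookahead=( remaining=[( ( id + id - id ) ) / num $]
Step 17: shift (. Stack=[T / (] ptr=9 lookahead=( remaining=[( id + id - id ) ) / num $]
Step 18: shift (. Stack=[T / ( (] ptr=10 lookahead=id remaining=[id + id - id ) ) / num $]
Step 19: shift id. Stack=[T / ( ( id] ptr=11 lookahead=+ remaining=[+ id - id ) ) / num $]
Step 20: reduce F->id. Stack=[T / ( ( F] ptr=11 lookahead=+ remaining=[+ id - id ) ) / num $]
Step 21: reduce T->F. Stack=[T / ( ( T] ptr=11 lookahead=+ remaining=[+ id - id ) ) / num $]
Step 22: reduce E->T. Stack=[T / ( ( E] ptr=11 lookahead=+ remaining=[+ id - id ) ) / num $]
Step 23: shift +. Stack=[T / ( ( E +] ptr=12 lookahead=id remaining=[id - id ) ) / num $]
Step 24: shift id. Stack=[T / ( ( E + id] ptr=13 lookahead=- remaining=[- id ) ) / num $]
Step 25: reduce F->id. Stack=[T / ( ( E + F] ptr=13 lookahead=- remaining=[- id ) ) / num $]
Step 26: reduce T->F. Stack=[T / ( ( E + T] ptr=13 lookahead=- remaining=[- id ) ) / num $]
Step 27: reduce E->E + T. Stack=[T / ( ( E] ptr=13 lookahead=- remaining=[- id ) ) / num $]
Step 28: shift -. Stack=[T / ( ( E -] ptr=14 lookahead=id remaining=[id ) ) / num $]
Step 29: shift id. Stack=[T / ( ( E - id] ptr=15 lookahead=) remaining=[) ) / num $]
Step 30: reduce F->id. Stack=[T / ( ( E - F] ptr=15 lookahead=) remaining=[) ) / num $]
Step 31: reduce T->F. Stack=[T / ( ( E - T] ptr=15 lookahead=) remaining=[) ) / num $]
Step 32: reduce E->E - T. Stack=[T / ( ( E] ptr=15 lookahead=) remaining=[) ) / num $]
Step 33: shift ). Stack=[T / ( ( E )] ptr=16 lookahead=) remaining=[) / num $]
Step 34: reduce F->( E ). Stack=[T / ( F] ptr=16 lookahead=) remaining=[) / num $]
Step 35: reduce T->F. Stack=[T / ( T] ptr=16 lookahead=) remaining=[) / num $]
Step 36: reduce E->T. Stack=[T / ( E] ptr=16 lookahead=) remaining=[) / num $]
Step 37: shift ). Stack=[T / ( E )] ptr=17 lookahead=/ remaining=[/ num $]
Step 38: reduce F->( E ). Stack=[T / F] ptr=17 lookahead=/ remaining=[/ num $]
Step 39: reduce T->T / F. Stack=[T] ptr=17 lookahead=/ remaining=[/ num $]
Step 40: shift /. Stack=[T /] ptr=18 lookahead=num remaining=[num $]
Step 41: shift num. Stack=[T / num] ptr=19 lookahead=$ remaining=[$]
Step 42: reduce F->num. Stack=[T / F] ptr=19 lookahead=$ remaining=[$]
Step 43: reduce T->T / F. Stack=[T] ptr=19 lookahead=$ remaining=[$]
Step 44: reduce E->T. Stack=[E] ptr=19 lookahead=$ remaining=[$]
Step 45: accept. Stack=[E] ptr=19 lookahead=$ remaining=[$]

Answer: 5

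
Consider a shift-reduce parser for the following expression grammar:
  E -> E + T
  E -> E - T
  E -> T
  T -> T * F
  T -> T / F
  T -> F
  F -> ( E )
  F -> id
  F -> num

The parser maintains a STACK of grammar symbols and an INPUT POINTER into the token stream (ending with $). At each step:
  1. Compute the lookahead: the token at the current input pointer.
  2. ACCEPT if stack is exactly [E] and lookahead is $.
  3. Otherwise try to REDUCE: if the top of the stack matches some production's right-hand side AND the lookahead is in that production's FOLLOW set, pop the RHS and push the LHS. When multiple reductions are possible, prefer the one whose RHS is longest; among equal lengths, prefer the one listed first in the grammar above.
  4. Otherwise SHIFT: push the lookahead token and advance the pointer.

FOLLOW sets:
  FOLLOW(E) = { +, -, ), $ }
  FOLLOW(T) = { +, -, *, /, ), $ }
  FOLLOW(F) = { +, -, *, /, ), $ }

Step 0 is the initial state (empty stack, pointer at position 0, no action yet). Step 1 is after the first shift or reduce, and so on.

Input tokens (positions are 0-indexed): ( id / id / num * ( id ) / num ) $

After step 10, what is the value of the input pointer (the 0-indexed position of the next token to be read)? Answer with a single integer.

Answer: 6

Derivation:
Step 1: shift (. Stack=[(] ptr=1 lookahead=id remaining=[id / id / num * ( id ) / num ) $]
Step 2: shift id. Stack=[( id] ptr=2 lookahead=/ remaining=[/ id / num * ( id ) / num ) $]
Step 3: reduce F->id. Stack=[( F] ptr=2 lookahead=/ remaining=[/ id / num * ( id ) / num ) $]
Step 4: reduce T->F. Stack=[( T] ptr=2 lookahead=/ remaining=[/ id / num * ( id ) / num ) $]
Step 5: shift /. Stack=[( T /] ptr=3 lookahead=id remaining=[id / num * ( id ) / num ) $]
Step 6: shift id. Stack=[( T / id] ptr=4 lookahead=/ remaining=[/ num * ( id ) / num ) $]
Step 7: reduce F->id. Stack=[( T / F] ptr=4 lookahead=/ remaining=[/ num * ( id ) / num ) $]
Step 8: reduce T->T / F. Stack=[( T] ptr=4 lookahead=/ remaining=[/ num * ( id ) / num ) $]
Step 9: shift /. Stack=[( T /] ptr=5 lookahead=num remaining=[num * ( id ) / num ) $]
Step 10: shift num. Stack=[( T / num] ptr=6 lookahead=* remaining=[* ( id ) / num ) $]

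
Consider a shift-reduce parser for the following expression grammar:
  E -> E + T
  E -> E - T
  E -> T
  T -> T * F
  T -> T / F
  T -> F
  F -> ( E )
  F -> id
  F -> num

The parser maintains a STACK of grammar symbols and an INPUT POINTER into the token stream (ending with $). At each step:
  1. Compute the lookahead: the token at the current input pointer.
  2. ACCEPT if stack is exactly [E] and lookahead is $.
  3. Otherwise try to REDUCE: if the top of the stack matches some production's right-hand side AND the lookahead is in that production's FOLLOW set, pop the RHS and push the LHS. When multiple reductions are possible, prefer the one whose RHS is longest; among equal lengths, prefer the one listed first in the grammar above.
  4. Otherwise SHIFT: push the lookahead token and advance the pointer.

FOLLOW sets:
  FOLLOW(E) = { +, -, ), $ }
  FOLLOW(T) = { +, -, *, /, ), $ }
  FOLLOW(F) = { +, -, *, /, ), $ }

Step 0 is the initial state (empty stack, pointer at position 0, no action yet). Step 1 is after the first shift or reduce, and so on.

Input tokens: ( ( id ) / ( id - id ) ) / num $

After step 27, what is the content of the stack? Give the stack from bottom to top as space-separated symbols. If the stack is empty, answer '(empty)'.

Step 1: shift (. Stack=[(] ptr=1 lookahead=( remaining=[( id ) / ( id - id ) ) / num $]
Step 2: shift (. Stack=[( (] ptr=2 lookahead=id remaining=[id ) / ( id - id ) ) / num $]
Step 3: shift id. Stack=[( ( id] ptr=3 lookahead=) remaining=[) / ( id - id ) ) / num $]
Step 4: reduce F->id. Stack=[( ( F] ptr=3 lookahead=) remaining=[) / ( id - id ) ) / num $]
Step 5: reduce T->F. Stack=[( ( T] ptr=3 lookahead=) remaining=[) / ( id - id ) ) / num $]
Step 6: reduce E->T. Stack=[( ( E] ptr=3 lookahead=) remaining=[) / ( id - id ) ) / num $]
Step 7: shift ). Stack=[( ( E )] ptr=4 lookahead=/ remaining=[/ ( id - id ) ) / num $]
Step 8: reduce F->( E ). Stack=[( F] ptr=4 lookahead=/ remaining=[/ ( id - id ) ) / num $]
Step 9: reduce T->F. Stack=[( T] ptr=4 lookahead=/ remaining=[/ ( id - id ) ) / num $]
Step 10: shift /. Stack=[( T /] ptr=5 lookahead=( remaining=[( id - id ) ) / num $]
Step 11: shift (. Stack=[( T / (] ptr=6 lookahead=id remaining=[id - id ) ) / num $]
Step 12: shift id. Stack=[( T / ( id] ptr=7 lookahead=- remaining=[- id ) ) / num $]
Step 13: reduce F->id. Stack=[( T / ( F] ptr=7 lookahead=- remaining=[- id ) ) / num $]
Step 14: reduce T->F. Stack=[( T / ( T] ptr=7 lookahead=- remaining=[- id ) ) / num $]
Step 15: reduce E->T. Stack=[( T / ( E] ptr=7 lookahead=- remaining=[- id ) ) / num $]
Step 16: shift -. Stack=[( T / ( E -] ptr=8 lookahead=id remaining=[id ) ) / num $]
Step 17: shift id. Stack=[( T / ( E - id] ptr=9 lookahead=) remaining=[) ) / num $]
Step 18: reduce F->id. Stack=[( T / ( E - F] ptr=9 lookahead=) remaining=[) ) / num $]
Step 19: reduce T->F. Stack=[( T / ( E - T] ptr=9 lookahead=) remaining=[) ) / num $]
Step 20: reduce E->E - T. Stack=[( T / ( E] ptr=9 lookahead=) remaining=[) ) / num $]
Step 21: shift ). Stack=[( T / ( E )] ptr=10 lookahead=) remaining=[) / num $]
Step 22: reduce F->( E ). Stack=[( T / F] ptr=10 lookahead=) remaining=[) / num $]
Step 23: reduce T->T / F. Stack=[( T] ptr=10 lookahead=) remaining=[) / num $]
Step 24: reduce E->T. Stack=[( E] ptr=10 lookahead=) remaining=[) / num $]
Step 25: shift ). Stack=[( E )] ptr=11 lookahead=/ remaining=[/ num $]
Step 26: reduce F->( E ). Stack=[F] ptr=11 lookahead=/ remaining=[/ num $]
Step 27: reduce T->F. Stack=[T] ptr=11 lookahead=/ remaining=[/ num $]

Answer: T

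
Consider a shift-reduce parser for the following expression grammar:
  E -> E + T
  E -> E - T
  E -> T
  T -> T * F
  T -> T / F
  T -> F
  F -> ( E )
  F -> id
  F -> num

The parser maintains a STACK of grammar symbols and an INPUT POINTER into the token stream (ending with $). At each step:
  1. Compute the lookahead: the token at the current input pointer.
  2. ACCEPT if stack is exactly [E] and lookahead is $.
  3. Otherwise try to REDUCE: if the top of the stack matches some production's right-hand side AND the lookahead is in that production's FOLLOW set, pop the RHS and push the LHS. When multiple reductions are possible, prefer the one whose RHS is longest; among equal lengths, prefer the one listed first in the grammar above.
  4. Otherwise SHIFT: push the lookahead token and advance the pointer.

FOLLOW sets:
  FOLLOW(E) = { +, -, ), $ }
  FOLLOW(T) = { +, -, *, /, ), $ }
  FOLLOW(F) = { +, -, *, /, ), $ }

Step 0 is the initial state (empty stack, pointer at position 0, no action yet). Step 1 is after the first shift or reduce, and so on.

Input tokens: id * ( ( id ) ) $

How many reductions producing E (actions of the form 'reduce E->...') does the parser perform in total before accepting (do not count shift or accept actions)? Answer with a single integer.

Answer: 3

Derivation:
Step 1: shift id. Stack=[id] ptr=1 lookahead=* remaining=[* ( ( id ) ) $]
Step 2: reduce F->id. Stack=[F] ptr=1 lookahead=* remaining=[* ( ( id ) ) $]
Step 3: reduce T->F. Stack=[T] ptr=1 lookahead=* remaining=[* ( ( id ) ) $]
Step 4: shift *. Stack=[T *] ptr=2 lookahead=( remaining=[( ( id ) ) $]
Step 5: shift (. Stack=[T * (] ptr=3 lookahead=( remaining=[( id ) ) $]
Step 6: shift (. Stack=[T * ( (] ptr=4 lookahead=id remaining=[id ) ) $]
Step 7: shift id. Stack=[T * ( ( id] ptr=5 lookahead=) remaining=[) ) $]
Step 8: reduce F->id. Stack=[T * ( ( F] ptr=5 lookahead=) remaining=[) ) $]
Step 9: reduce T->F. Stack=[T * ( ( T] ptr=5 lookahead=) remaining=[) ) $]
Step 10: reduce E->T. Stack=[T * ( ( E] ptr=5 lookahead=) remaining=[) ) $]
Step 11: shift ). Stack=[T * ( ( E )] ptr=6 lookahead=) remaining=[) $]
Step 12: reduce F->( E ). Stack=[T * ( F] ptr=6 lookahead=) remaining=[) $]
Step 13: reduce T->F. Stack=[T * ( T] ptr=6 lookahead=) remaining=[) $]
Step 14: reduce E->T. Stack=[T * ( E] ptr=6 lookahead=) remaining=[) $]
Step 15: shift ). Stack=[T * ( E )] ptr=7 lookahead=$ remaining=[$]
Step 16: reduce F->( E ). Stack=[T * F] ptr=7 lookahead=$ remaining=[$]
Step 17: reduce T->T * F. Stack=[T] ptr=7 lookahead=$ remaining=[$]
Step 18: reduce E->T. Stack=[E] ptr=7 lookahead=$ remaining=[$]
Step 19: accept. Stack=[E] ptr=7 lookahead=$ remaining=[$]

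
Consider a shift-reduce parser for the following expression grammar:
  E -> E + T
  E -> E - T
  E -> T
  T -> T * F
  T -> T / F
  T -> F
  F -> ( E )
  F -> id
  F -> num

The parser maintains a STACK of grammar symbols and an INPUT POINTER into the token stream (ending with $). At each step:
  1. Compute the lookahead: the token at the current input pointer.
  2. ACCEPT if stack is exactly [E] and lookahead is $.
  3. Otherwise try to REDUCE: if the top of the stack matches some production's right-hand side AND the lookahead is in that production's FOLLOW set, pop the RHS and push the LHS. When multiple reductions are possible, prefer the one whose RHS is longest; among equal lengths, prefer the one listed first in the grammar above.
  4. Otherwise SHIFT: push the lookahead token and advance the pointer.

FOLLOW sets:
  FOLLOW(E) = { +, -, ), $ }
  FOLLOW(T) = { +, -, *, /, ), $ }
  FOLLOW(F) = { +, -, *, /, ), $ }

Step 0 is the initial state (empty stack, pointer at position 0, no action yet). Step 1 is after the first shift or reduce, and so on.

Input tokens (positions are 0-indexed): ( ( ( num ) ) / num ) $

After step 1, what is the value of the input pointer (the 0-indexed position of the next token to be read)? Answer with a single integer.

Answer: 1

Derivation:
Step 1: shift (. Stack=[(] ptr=1 lookahead=( remaining=[( ( num ) ) / num ) $]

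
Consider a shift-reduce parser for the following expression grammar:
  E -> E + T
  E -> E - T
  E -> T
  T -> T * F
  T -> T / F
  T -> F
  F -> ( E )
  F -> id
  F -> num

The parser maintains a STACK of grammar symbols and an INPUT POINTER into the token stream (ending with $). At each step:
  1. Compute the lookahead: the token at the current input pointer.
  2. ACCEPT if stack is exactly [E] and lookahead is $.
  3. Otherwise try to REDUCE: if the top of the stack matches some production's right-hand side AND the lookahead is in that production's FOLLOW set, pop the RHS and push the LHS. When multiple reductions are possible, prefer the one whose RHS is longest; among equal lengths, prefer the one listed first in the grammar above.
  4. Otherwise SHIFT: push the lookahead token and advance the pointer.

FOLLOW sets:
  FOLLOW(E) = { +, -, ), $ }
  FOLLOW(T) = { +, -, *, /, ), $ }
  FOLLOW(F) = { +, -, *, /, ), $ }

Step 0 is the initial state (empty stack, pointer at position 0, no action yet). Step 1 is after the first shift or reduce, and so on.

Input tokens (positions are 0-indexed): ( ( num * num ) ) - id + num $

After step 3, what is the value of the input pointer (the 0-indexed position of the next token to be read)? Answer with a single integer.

Answer: 3

Derivation:
Step 1: shift (. Stack=[(] ptr=1 lookahead=( remaining=[( num * num ) ) - id + num $]
Step 2: shift (. Stack=[( (] ptr=2 lookahead=num remaining=[num * num ) ) - id + num $]
Step 3: shift num. Stack=[( ( num] ptr=3 lookahead=* remaining=[* num ) ) - id + num $]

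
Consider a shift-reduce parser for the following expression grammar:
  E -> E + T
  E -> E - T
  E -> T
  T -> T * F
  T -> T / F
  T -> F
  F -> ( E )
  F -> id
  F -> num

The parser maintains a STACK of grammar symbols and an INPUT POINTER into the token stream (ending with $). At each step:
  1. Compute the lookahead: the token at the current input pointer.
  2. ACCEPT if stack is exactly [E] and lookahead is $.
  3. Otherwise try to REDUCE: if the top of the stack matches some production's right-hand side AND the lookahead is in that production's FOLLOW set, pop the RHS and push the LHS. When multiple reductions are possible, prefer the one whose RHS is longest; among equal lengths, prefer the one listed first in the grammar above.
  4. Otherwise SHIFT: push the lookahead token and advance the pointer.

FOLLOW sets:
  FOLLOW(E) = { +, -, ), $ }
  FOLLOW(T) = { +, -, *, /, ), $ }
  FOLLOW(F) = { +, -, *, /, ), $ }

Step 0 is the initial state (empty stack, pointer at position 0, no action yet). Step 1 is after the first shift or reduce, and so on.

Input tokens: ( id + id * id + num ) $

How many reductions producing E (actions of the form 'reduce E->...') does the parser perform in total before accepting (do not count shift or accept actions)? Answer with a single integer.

Step 1: shift (. Stack=[(] ptr=1 lookahead=id remaining=[id + id * id + num ) $]
Step 2: shift id. Stack=[( id] ptr=2 lookahead=+ remaining=[+ id * id + num ) $]
Step 3: reduce F->id. Stack=[( F] ptr=2 lookahead=+ remaining=[+ id * id + num ) $]
Step 4: reduce T->F. Stack=[( T] ptr=2 lookahead=+ remaining=[+ id * id + num ) $]
Step 5: reduce E->T. Stack=[( E] ptr=2 lookahead=+ remaining=[+ id * id + num ) $]
Step 6: shift +. Stack=[( E +] ptr=3 lookahead=id remaining=[id * id + num ) $]
Step 7: shift id. Stack=[( E + id] ptr=4 lookahead=* remaining=[* id + num ) $]
Step 8: reduce F->id. Stack=[( E + F] ptr=4 lookahead=* remaining=[* id + num ) $]
Step 9: reduce T->F. Stack=[( E + T] ptr=4 lookahead=* remaining=[* id + num ) $]
Step 10: shift *. Stack=[( E + T *] ptr=5 lookahead=id remaining=[id + num ) $]
Step 11: shift id. Stack=[( E + T * id] ptr=6 lookahead=+ remaining=[+ num ) $]
Step 12: reduce F->id. Stack=[( E + T * F] ptr=6 lookahead=+ remaining=[+ num ) $]
Step 13: reduce T->T * F. Stack=[( E + T] ptr=6 lookahead=+ remaining=[+ num ) $]
Step 14: reduce E->E + T. Stack=[( E] ptr=6 lookahead=+ remaining=[+ num ) $]
Step 15: shift +. Stack=[( E +] ptr=7 lookahead=num remaining=[num ) $]
Step 16: shift num. Stack=[( E + num] ptr=8 lookahead=) remaining=[) $]
Step 17: reduce F->num. Stack=[( E + F] ptr=8 lookahead=) remaining=[) $]
Step 18: reduce T->F. Stack=[( E + T] ptr=8 lookahead=) remaining=[) $]
Step 19: reduce E->E + T. Stack=[( E] ptr=8 lookahead=) remaining=[) $]
Step 20: shift ). Stack=[( E )] ptr=9 lookahead=$ remaining=[$]
Step 21: reduce F->( E ). Stack=[F] ptr=9 lookahead=$ remaining=[$]
Step 22: reduce T->F. Stack=[T] ptr=9 lookahead=$ remaining=[$]
Step 23: reduce E->T. Stack=[E] ptr=9 lookahead=$ remaining=[$]
Step 24: accept. Stack=[E] ptr=9 lookahead=$ remaining=[$]

Answer: 4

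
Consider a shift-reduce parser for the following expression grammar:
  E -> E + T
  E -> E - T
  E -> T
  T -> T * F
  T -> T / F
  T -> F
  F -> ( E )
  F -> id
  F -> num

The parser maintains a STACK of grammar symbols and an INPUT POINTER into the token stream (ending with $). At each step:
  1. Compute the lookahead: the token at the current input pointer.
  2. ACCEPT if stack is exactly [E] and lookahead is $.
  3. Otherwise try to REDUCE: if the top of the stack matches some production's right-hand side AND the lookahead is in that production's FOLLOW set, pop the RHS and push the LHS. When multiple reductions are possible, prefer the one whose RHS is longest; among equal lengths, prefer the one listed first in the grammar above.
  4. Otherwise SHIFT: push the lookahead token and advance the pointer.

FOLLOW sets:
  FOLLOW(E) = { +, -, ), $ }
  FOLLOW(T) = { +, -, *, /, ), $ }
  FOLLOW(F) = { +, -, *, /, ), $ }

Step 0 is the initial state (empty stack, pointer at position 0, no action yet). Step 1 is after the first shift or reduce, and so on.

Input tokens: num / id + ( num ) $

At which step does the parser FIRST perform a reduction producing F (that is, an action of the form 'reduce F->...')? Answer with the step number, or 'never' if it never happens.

Step 1: shift num. Stack=[num] ptr=1 lookahead=/ remaining=[/ id + ( num ) $]
Step 2: reduce F->num. Stack=[F] ptr=1 lookahead=/ remaining=[/ id + ( num ) $]

Answer: 2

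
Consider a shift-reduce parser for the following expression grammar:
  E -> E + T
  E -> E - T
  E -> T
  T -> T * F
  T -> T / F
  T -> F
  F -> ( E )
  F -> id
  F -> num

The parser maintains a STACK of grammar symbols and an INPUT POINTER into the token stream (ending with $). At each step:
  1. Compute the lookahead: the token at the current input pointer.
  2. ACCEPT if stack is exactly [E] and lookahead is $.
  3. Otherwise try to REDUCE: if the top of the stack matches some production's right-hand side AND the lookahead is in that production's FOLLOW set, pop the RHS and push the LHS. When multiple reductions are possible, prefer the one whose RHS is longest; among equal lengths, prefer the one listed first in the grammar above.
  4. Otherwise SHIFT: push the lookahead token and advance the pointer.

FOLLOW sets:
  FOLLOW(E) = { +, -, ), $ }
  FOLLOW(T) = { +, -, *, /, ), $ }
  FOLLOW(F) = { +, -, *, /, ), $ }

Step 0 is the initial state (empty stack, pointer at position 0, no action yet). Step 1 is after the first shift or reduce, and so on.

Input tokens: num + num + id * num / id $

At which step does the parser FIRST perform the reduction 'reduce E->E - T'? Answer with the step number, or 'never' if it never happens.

Step 1: shift num. Stack=[num] ptr=1 lookahead=+ remaining=[+ num + id * num / id $]
Step 2: reduce F->num. Stack=[F] ptr=1 lookahead=+ remaining=[+ num + id * num / id $]
Step 3: reduce T->F. Stack=[T] ptr=1 lookahead=+ remaining=[+ num + id * num / id $]
Step 4: reduce E->T. Stack=[E] ptr=1 lookahead=+ remaining=[+ num + id * num / id $]
Step 5: shift +. Stack=[E +] ptr=2 lookahead=num remaining=[num + id * num / id $]
Step 6: shift num. Stack=[E + num] ptr=3 lookahead=+ remaining=[+ id * num / id $]
Step 7: reduce F->num. Stack=[E + F] ptr=3 lookahead=+ remaining=[+ id * num / id $]
Step 8: reduce T->F. Stack=[E + T] ptr=3 lookahead=+ remaining=[+ id * num / id $]
Step 9: reduce E->E + T. Stack=[E] ptr=3 lookahead=+ remaining=[+ id * num / id $]
Step 10: shift +. Stack=[E +] ptr=4 lookahead=id remaining=[id * num / id $]
Step 11: shift id. Stack=[E + id] ptr=5 lookahead=* remaining=[* num / id $]
Step 12: reduce F->id. Stack=[E + F] ptr=5 lookahead=* remaining=[* num / id $]
Step 13: reduce T->F. Stack=[E + T] ptr=5 lookahead=* remaining=[* num / id $]
Step 14: shift *. Stack=[E + T *] ptr=6 lookahead=num remaining=[num / id $]
Step 15: shift num. Stack=[E + T * num] ptr=7 lookahead=/ remaining=[/ id $]
Step 16: reduce F->num. Stack=[E + T * F] ptr=7 lookahead=/ remaining=[/ id $]
Step 17: reduce T->T * F. Stack=[E + T] ptr=7 lookahead=/ remaining=[/ id $]
Step 18: shift /. Stack=[E + T /] ptr=8 lookahead=id remaining=[id $]
Step 19: shift id. Stack=[E + T / id] ptr=9 lookahead=$ remaining=[$]
Step 20: reduce F->id. Stack=[E + T / F] ptr=9 lookahead=$ remaining=[$]
Step 21: reduce T->T / F. Stack=[E + T] ptr=9 lookahead=$ remaining=[$]
Step 22: reduce E->E + T. Stack=[E] ptr=9 lookahead=$ remaining=[$]
Step 23: accept. Stack=[E] ptr=9 lookahead=$ remaining=[$]

Answer: never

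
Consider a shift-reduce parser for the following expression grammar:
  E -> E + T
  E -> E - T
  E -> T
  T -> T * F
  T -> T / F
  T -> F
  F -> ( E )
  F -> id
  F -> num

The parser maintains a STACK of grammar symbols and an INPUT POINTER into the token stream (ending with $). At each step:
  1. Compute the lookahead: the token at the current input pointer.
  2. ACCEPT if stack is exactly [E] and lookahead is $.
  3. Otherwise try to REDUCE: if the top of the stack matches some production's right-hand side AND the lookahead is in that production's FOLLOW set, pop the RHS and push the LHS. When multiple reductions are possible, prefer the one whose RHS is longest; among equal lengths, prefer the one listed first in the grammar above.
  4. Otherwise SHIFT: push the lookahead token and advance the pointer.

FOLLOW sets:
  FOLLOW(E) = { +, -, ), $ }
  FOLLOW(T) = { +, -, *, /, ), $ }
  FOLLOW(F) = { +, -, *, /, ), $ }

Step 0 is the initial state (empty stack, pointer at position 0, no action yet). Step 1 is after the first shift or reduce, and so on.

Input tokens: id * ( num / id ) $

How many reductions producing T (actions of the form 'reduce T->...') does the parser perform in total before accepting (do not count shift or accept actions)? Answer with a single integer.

Step 1: shift id. Stack=[id] ptr=1 lookahead=* remaining=[* ( num / id ) $]
Step 2: reduce F->id. Stack=[F] ptr=1 lookahead=* remaining=[* ( num / id ) $]
Step 3: reduce T->F. Stack=[T] ptr=1 lookahead=* remaining=[* ( num / id ) $]
Step 4: shift *. Stack=[T *] ptr=2 lookahead=( remaining=[( num / id ) $]
Step 5: shift (. Stack=[T * (] ptr=3 lookahead=num remaining=[num / id ) $]
Step 6: shift num. Stack=[T * ( num] ptr=4 lookahead=/ remaining=[/ id ) $]
Step 7: reduce F->num. Stack=[T * ( F] ptr=4 lookahead=/ remaining=[/ id ) $]
Step 8: reduce T->F. Stack=[T * ( T] ptr=4 lookahead=/ remaining=[/ id ) $]
Step 9: shift /. Stack=[T * ( T /] ptr=5 lookahead=id remaining=[id ) $]
Step 10: shift id. Stack=[T * ( T / id] ptr=6 lookahead=) remaining=[) $]
Step 11: reduce F->id. Stack=[T * ( T / F] ptr=6 lookahead=) remaining=[) $]
Step 12: reduce T->T / F. Stack=[T * ( T] ptr=6 lookahead=) remaining=[) $]
Step 13: reduce E->T. Stack=[T * ( E] ptr=6 lookahead=) remaining=[) $]
Step 14: shift ). Stack=[T * ( E )] ptr=7 lookahead=$ remaining=[$]
Step 15: reduce F->( E ). Stack=[T * F] ptr=7 lookahead=$ remaining=[$]
Step 16: reduce T->T * F. Stack=[T] ptr=7 lookahead=$ remaining=[$]
Step 17: reduce E->T. Stack=[E] ptr=7 lookahead=$ remaining=[$]
Step 18: accept. Stack=[E] ptr=7 lookahead=$ remaining=[$]

Answer: 4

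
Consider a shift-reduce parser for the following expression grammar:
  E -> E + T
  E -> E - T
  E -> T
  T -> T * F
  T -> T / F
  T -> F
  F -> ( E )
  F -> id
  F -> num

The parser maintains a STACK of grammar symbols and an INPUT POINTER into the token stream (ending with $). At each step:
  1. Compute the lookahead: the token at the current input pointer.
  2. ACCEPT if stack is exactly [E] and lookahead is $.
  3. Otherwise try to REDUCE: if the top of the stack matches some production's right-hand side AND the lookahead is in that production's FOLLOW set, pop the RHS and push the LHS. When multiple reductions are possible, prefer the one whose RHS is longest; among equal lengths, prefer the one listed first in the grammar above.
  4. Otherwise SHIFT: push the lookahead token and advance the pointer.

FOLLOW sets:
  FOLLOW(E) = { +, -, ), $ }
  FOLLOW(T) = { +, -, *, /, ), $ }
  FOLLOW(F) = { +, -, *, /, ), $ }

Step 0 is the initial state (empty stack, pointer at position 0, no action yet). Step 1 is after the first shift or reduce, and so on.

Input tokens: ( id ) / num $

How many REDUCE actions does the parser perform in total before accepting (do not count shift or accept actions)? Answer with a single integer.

Step 1: shift (. Stack=[(] ptr=1 lookahead=id remaining=[id ) / num $]
Step 2: shift id. Stack=[( id] ptr=2 lookahead=) remaining=[) / num $]
Step 3: reduce F->id. Stack=[( F] ptr=2 lookahead=) remaining=[) / num $]
Step 4: reduce T->F. Stack=[( T] ptr=2 lookahead=) remaining=[) / num $]
Step 5: reduce E->T. Stack=[( E] ptr=2 lookahead=) remaining=[) / num $]
Step 6: shift ). Stack=[( E )] ptr=3 lookahead=/ remaining=[/ num $]
Step 7: reduce F->( E ). Stack=[F] ptr=3 lookahead=/ remaining=[/ num $]
Step 8: reduce T->F. Stack=[T] ptr=3 lookahead=/ remaining=[/ num $]
Step 9: shift /. Stack=[T /] ptr=4 lookahead=num remaining=[num $]
Step 10: shift num. Stack=[T / num] ptr=5 lookahead=$ remaining=[$]
Step 11: reduce F->num. Stack=[T / F] ptr=5 lookahead=$ remaining=[$]
Step 12: reduce T->T / F. Stack=[T] ptr=5 lookahead=$ remaining=[$]
Step 13: reduce E->T. Stack=[E] ptr=5 lookahead=$ remaining=[$]
Step 14: accept. Stack=[E] ptr=5 lookahead=$ remaining=[$]

Answer: 8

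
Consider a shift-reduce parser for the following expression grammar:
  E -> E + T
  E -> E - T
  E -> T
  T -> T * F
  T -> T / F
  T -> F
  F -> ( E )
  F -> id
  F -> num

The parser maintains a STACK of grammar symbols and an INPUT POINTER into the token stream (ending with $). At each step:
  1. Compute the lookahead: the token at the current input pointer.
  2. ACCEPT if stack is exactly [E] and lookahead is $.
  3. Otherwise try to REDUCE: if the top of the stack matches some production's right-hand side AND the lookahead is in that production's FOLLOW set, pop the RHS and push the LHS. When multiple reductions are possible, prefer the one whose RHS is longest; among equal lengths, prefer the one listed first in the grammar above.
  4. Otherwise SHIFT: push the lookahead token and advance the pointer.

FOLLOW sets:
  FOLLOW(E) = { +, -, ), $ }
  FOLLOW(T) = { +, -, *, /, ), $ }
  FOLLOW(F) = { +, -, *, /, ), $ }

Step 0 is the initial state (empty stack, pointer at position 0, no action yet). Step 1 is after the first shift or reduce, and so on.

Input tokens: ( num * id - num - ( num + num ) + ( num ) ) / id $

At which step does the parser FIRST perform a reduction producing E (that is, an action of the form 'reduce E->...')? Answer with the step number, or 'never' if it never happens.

Answer: 9

Derivation:
Step 1: shift (. Stack=[(] ptr=1 lookahead=num remaining=[num * id - num - ( num + num ) + ( num ) ) / id $]
Step 2: shift num. Stack=[( num] ptr=2 lookahead=* remaining=[* id - num - ( num + num ) + ( num ) ) / id $]
Step 3: reduce F->num. Stack=[( F] ptr=2 lookahead=* remaining=[* id - num - ( num + num ) + ( num ) ) / id $]
Step 4: reduce T->F. Stack=[( T] ptr=2 lookahead=* remaining=[* id - num - ( num + num ) + ( num ) ) / id $]
Step 5: shift *. Stack=[( T *] ptr=3 lookahead=id remaining=[id - num - ( num + num ) + ( num ) ) / id $]
Step 6: shift id. Stack=[( T * id] ptr=4 lookahead=- remaining=[- num - ( num + num ) + ( num ) ) / id $]
Step 7: reduce F->id. Stack=[( T * F] ptr=4 lookahead=- remaining=[- num - ( num + num ) + ( num ) ) / id $]
Step 8: reduce T->T * F. Stack=[( T] ptr=4 lookahead=- remaining=[- num - ( num + num ) + ( num ) ) / id $]
Step 9: reduce E->T. Stack=[( E] ptr=4 lookahead=- remaining=[- num - ( num + num ) + ( num ) ) / id $]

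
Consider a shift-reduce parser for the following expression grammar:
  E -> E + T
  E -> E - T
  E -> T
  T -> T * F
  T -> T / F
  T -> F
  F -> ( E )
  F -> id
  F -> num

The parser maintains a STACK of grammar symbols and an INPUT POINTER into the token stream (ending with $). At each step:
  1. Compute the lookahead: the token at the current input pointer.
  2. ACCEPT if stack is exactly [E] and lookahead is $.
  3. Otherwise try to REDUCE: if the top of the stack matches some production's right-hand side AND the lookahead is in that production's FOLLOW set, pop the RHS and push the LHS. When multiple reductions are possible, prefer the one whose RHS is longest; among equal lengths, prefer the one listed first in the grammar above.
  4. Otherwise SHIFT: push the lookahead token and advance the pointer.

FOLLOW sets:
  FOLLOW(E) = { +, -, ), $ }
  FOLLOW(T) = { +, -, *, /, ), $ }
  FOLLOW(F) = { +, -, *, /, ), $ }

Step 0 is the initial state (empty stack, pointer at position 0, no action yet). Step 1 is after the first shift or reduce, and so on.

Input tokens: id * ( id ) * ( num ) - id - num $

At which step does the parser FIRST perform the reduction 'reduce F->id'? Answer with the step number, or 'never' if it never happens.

Step 1: shift id. Stack=[id] ptr=1 lookahead=* remaining=[* ( id ) * ( num ) - id - num $]
Step 2: reduce F->id. Stack=[F] ptr=1 lookahead=* remaining=[* ( id ) * ( num ) - id - num $]

Answer: 2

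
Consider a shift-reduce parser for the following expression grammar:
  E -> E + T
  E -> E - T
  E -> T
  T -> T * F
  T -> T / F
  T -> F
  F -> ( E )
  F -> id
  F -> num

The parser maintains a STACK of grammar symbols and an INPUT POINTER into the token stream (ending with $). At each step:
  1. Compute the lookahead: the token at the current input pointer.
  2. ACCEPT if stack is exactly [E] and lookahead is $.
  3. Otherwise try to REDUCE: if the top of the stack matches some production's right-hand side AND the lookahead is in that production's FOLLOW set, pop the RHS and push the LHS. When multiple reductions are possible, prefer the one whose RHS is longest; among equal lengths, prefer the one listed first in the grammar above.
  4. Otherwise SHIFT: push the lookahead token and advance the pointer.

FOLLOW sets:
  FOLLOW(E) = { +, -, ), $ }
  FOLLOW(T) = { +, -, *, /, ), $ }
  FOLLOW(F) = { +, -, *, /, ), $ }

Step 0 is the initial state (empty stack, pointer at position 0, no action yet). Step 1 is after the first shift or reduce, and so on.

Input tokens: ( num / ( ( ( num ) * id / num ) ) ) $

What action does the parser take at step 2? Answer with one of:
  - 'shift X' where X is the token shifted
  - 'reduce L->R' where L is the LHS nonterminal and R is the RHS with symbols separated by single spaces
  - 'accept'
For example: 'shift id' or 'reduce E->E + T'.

Step 1: shift (. Stack=[(] ptr=1 lookahead=num remaining=[num / ( ( ( num ) * id / num ) ) ) $]
Step 2: shift num. Stack=[( num] ptr=2 lookahead=/ remaining=[/ ( ( ( num ) * id / num ) ) ) $]

Answer: shift num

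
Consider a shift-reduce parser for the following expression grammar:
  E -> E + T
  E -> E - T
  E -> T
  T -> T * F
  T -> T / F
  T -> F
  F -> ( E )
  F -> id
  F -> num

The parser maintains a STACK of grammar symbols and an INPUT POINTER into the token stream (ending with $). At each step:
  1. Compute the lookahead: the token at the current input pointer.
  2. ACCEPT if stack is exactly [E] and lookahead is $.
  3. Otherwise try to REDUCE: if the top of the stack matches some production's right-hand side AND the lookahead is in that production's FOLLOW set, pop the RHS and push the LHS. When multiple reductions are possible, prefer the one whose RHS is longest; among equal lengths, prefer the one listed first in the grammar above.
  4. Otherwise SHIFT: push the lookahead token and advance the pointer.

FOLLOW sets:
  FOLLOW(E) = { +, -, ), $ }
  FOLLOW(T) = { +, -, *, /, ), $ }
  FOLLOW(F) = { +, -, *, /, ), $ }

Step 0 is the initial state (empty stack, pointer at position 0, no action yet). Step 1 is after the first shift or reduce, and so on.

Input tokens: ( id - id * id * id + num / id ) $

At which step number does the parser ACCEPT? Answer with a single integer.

Answer: 32

Derivation:
Step 1: shift (. Stack=[(] ptr=1 lookahead=id remaining=[id - id * id * id + num / id ) $]
Step 2: shift id. Stack=[( id] ptr=2 lookahead=- remaining=[- id * id * id + num / id ) $]
Step 3: reduce F->id. Stack=[( F] ptr=2 lookahead=- remaining=[- id * id * id + num / id ) $]
Step 4: reduce T->F. Stack=[( T] ptr=2 lookahead=- remaining=[- id * id * id + num / id ) $]
Step 5: reduce E->T. Stack=[( E] ptr=2 lookahead=- remaining=[- id * id * id + num / id ) $]
Step 6: shift -. Stack=[( E -] ptr=3 lookahead=id remaining=[id * id * id + num / id ) $]
Step 7: shift id. Stack=[( E - id] ptr=4 lookahead=* remaining=[* id * id + num / id ) $]
Step 8: reduce F->id. Stack=[( E - F] ptr=4 lookahead=* remaining=[* id * id + num / id ) $]
Step 9: reduce T->F. Stack=[( E - T] ptr=4 lookahead=* remaining=[* id * id + num / id ) $]
Step 10: shift *. Stack=[( E - T *] ptr=5 lookahead=id remaining=[id * id + num / id ) $]
Step 11: shift id. Stack=[( E - T * id] ptr=6 lookahead=* remaining=[* id + num / id ) $]
Step 12: reduce F->id. Stack=[( E - T * F] ptr=6 lookahead=* remaining=[* id + num / id ) $]
Step 13: reduce T->T * F. Stack=[( E - T] ptr=6 lookahead=* remaining=[* id + num / id ) $]
Step 14: shift *. Stack=[( E - T *] ptr=7 lookahead=id remaining=[id + num / id ) $]
Step 15: shift id. Stack=[( E - T * id] ptr=8 lookahead=+ remaining=[+ num / id ) $]
Step 16: reduce F->id. Stack=[( E - T * F] ptr=8 lookahead=+ remaining=[+ num / id ) $]
Step 17: reduce T->T * F. Stack=[( E - T] ptr=8 lookahead=+ remaining=[+ num / id ) $]
Step 18: reduce E->E - T. Stack=[( E] ptr=8 lookahead=+ remaining=[+ num / id ) $]
Step 19: shift +. Stack=[( E +] ptr=9 lookahead=num remaining=[num / id ) $]
Step 20: shift num. Stack=[( E + num] ptr=10 lookahead=/ remaining=[/ id ) $]
Step 21: reduce F->num. Stack=[( E + F] ptr=10 lookahead=/ remaining=[/ id ) $]
Step 22: reduce T->F. Stack=[( E + T] ptr=10 lookahead=/ remaining=[/ id ) $]
Step 23: shift /. Stack=[( E + T /] ptr=11 lookahead=id remaining=[id ) $]
Step 24: shift id. Stack=[( E + T / id] ptr=12 lookahead=) remaining=[) $]
Step 25: reduce F->id. Stack=[( E + T / F] ptr=12 lookahead=) remaining=[) $]
Step 26: reduce T->T / F. Stack=[( E + T] ptr=12 lookahead=) remaining=[) $]
Step 27: reduce E->E + T. Stack=[( E] ptr=12 lookahead=) remaining=[) $]
Step 28: shift ). Stack=[( E )] ptr=13 lookahead=$ remaining=[$]
Step 29: reduce F->( E ). Stack=[F] ptr=13 lookahead=$ remaining=[$]
Step 30: reduce T->F. Stack=[T] ptr=13 lookahead=$ remaining=[$]
Step 31: reduce E->T. Stack=[E] ptr=13 lookahead=$ remaining=[$]
Step 32: accept. Stack=[E] ptr=13 lookahead=$ remaining=[$]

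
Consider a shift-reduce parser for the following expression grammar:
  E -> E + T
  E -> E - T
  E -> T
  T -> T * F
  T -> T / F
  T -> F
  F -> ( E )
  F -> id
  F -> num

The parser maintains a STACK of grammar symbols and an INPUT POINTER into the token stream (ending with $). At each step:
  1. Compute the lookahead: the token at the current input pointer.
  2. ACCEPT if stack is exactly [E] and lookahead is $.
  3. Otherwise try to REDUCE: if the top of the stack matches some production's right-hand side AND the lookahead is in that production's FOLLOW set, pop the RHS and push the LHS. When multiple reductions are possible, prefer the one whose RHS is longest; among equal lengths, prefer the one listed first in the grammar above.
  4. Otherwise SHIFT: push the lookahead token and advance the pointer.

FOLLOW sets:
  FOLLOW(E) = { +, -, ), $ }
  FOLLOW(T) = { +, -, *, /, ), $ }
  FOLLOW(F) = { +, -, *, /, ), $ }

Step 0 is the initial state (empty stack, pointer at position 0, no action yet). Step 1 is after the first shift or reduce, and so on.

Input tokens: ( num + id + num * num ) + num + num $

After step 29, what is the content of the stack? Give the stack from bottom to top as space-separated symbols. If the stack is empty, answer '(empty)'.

Answer: E +

Derivation:
Step 1: shift (. Stack=[(] ptr=1 lookahead=num remaining=[num + id + num * num ) + num + num $]
Step 2: shift num. Stack=[( num] ptr=2 lookahead=+ remaining=[+ id + num * num ) + num + num $]
Step 3: reduce F->num. Stack=[( F] ptr=2 lookahead=+ remaining=[+ id + num * num ) + num + num $]
Step 4: reduce T->F. Stack=[( T] ptr=2 lookahead=+ remaining=[+ id + num * num ) + num + num $]
Step 5: reduce E->T. Stack=[( E] ptr=2 lookahead=+ remaining=[+ id + num * num ) + num + num $]
Step 6: shift +. Stack=[( E +] ptr=3 lookahead=id remaining=[id + num * num ) + num + num $]
Step 7: shift id. Stack=[( E + id] ptr=4 lookahead=+ remaining=[+ num * num ) + num + num $]
Step 8: reduce F->id. Stack=[( E + F] ptr=4 lookahead=+ remaining=[+ num * num ) + num + num $]
Step 9: reduce T->F. Stack=[( E + T] ptr=4 lookahead=+ remaining=[+ num * num ) + num + num $]
Step 10: reduce E->E + T. Stack=[( E] ptr=4 lookahead=+ remaining=[+ num * num ) + num + num $]
Step 11: shift +. Stack=[( E +] ptr=5 lookahead=num remaining=[num * num ) + num + num $]
Step 12: shift num. Stack=[( E + num] ptr=6 lookahead=* remaining=[* num ) + num + num $]
Step 13: reduce F->num. Stack=[( E + F] ptr=6 lookahead=* remaining=[* num ) + num + num $]
Step 14: reduce T->F. Stack=[( E + T] ptr=6 lookahead=* remaining=[* num ) + num + num $]
Step 15: shift *. Stack=[( E + T *] ptr=7 lookahead=num remaining=[num ) + num + num $]
Step 16: shift num. Stack=[( E + T * num] ptr=8 lookahead=) remaining=[) + num + num $]
Step 17: reduce F->num. Stack=[( E + T * F] ptr=8 lookahead=) remaining=[) + num + num $]
Step 18: reduce T->T * F. Stack=[( E + T] ptr=8 lookahead=) remaining=[) + num + num $]
Step 19: reduce E->E + T. Stack=[( E] ptr=8 lookahead=) remaining=[) + num + num $]
Step 20: shift ). Stack=[( E )] ptr=9 lookahead=+ remaining=[+ num + num $]
Step 21: reduce F->( E ). Stack=[F] ptr=9 lookahead=+ remaining=[+ num + num $]
Step 22: reduce T->F. Stack=[T] ptr=9 lookahead=+ remaining=[+ num + num $]
Step 23: reduce E->T. Stack=[E] ptr=9 lookahead=+ remaining=[+ num + num $]
Step 24: shift +. Stack=[E +] ptr=10 lookahead=num remaining=[num + num $]
Step 25: shift num. Stack=[E + num] ptr=11 lookahead=+ remaining=[+ num $]
Step 26: reduce F->num. Stack=[E + F] ptr=11 lookahead=+ remaining=[+ num $]
Step 27: reduce T->F. Stack=[E + T] ptr=11 lookahead=+ remaining=[+ num $]
Step 28: reduce E->E + T. Stack=[E] ptr=11 lookahead=+ remaining=[+ num $]
Step 29: shift +. Stack=[E +] ptr=12 lookahead=num remaining=[num $]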